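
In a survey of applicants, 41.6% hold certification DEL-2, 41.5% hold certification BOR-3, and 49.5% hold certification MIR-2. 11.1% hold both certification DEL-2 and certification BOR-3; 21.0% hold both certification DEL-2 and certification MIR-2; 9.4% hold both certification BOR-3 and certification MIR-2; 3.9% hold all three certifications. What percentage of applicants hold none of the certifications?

Using inclusion–exclusion:
P(≥1) = 41.6 + 41.5 + 49.5 − 11.1 − 21.0 − 9.4 + 3.9 = 95.0%
P(none) = 100% − 95.0% = 5.0%

5.0%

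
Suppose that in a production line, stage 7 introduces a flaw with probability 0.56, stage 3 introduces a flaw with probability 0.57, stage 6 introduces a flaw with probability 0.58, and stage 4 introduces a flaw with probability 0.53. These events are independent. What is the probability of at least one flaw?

P(none) = (1 − 0.56) × (1 − 0.57) × (1 − 0.58) × (1 − 0.53) = 0.44 × 0.43 × 0.42 × 0.47 = 0.03734808
P(at least one) = 1 − 0.03734808 = 0.96265192

0.96265192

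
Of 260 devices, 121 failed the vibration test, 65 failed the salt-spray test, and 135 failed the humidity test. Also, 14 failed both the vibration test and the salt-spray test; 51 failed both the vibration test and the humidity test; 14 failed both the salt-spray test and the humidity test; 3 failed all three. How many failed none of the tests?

By inclusion–exclusion:
|at least one| = 121 + 65 + 135 − 14 − 51 − 14 + 3 = 245
None: 260 − 245 = 15

15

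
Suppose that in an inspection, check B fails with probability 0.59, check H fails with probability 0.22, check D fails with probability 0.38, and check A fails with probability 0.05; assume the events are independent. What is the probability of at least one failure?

P(none) = (1 − 0.59) × (1 − 0.22) × (1 − 0.38) × (1 − 0.05) = 0.41 × 0.78 × 0.62 × 0.95 = 0.1883622
P(at least one) = 1 − 0.1883622 = 0.8116378

0.8116378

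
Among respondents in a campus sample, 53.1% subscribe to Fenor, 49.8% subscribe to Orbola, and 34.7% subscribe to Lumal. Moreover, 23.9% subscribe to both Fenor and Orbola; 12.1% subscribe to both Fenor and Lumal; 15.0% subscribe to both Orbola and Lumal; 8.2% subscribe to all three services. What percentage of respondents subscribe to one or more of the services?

Inclusion–exclusion gives
P(union) = 53.1 + 49.8 + 34.7 − 23.9 − 12.1 − 15.0 + 8.2 = 94.8%

94.8%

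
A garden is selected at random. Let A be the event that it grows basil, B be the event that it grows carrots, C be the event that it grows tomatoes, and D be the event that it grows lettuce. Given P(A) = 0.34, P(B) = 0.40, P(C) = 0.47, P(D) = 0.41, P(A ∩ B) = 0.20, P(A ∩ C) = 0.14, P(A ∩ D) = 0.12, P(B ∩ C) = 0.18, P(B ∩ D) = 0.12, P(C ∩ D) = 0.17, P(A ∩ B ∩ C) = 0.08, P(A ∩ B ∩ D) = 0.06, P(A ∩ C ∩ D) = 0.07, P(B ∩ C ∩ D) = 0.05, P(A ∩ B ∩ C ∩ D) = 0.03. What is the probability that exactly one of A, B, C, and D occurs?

By inclusion–exclusion (exactly-one form):
P(exactly one) = 0.34 + 0.40 + 0.47 + 0.41 − 2·0.20 − 2·0.14 − 2·0.12 − 2·0.18 − 2·0.12 − 2·0.17 + 3·0.08 + 3·0.06 + 3·0.07 + 3·0.05 − 4·0.03 = 0.42

0.42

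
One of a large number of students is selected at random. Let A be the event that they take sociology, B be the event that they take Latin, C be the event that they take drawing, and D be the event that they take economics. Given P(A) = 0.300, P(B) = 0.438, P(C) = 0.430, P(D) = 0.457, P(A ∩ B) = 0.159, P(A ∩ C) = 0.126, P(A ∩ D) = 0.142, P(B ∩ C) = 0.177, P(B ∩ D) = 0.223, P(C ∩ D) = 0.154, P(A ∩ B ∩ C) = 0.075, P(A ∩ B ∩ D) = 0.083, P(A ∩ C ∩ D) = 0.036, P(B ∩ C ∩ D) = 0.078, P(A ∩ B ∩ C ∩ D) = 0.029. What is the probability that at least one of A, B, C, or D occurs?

0.887

Using inclusion–exclusion:
P(A ∪ B ∪ C ∪ D) = 0.300 + 0.438 + 0.430 + 0.457 − 0.159 − 0.126 − 0.142 − 0.177 − 0.223 − 0.154 + 0.075 + 0.083 + 0.036 + 0.078 − 0.029 = 0.887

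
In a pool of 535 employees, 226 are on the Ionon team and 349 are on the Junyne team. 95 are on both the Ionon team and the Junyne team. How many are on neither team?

55

|union| = 226 + 349 − 95 = 480
None: 535 − 480 = 55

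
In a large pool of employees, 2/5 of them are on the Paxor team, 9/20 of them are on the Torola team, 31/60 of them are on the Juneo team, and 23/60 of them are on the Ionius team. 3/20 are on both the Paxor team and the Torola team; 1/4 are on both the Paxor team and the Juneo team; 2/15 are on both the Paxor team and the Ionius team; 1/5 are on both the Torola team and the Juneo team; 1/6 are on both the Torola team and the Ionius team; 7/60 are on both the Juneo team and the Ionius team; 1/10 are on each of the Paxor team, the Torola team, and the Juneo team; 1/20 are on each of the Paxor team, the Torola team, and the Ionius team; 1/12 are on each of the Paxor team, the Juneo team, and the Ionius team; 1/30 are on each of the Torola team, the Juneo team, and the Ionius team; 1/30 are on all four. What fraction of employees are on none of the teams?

P(at least one) = 2/5 + 9/20 + 31/60 + 23/60 − 3/20 − 1/4 − 2/15 − 1/5 − 1/6 − 7/60 + 1/10 + 1/20 + 1/12 + 1/30 − 1/30 = 29/30
P(none) = 1 − 29/30 = 1/30

1/30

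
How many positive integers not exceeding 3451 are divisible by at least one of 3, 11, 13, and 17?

1635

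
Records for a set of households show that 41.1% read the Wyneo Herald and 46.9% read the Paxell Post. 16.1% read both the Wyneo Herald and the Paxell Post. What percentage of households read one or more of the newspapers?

Inclusion–exclusion gives
P(≥1) = 41.1 + 46.9 − 16.1 = 71.9%

71.9%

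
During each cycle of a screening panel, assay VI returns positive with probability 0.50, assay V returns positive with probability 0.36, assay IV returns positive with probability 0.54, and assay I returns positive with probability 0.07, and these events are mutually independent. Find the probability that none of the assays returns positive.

P(none) = (1 − 0.50) × (1 − 0.36) × (1 − 0.54) × (1 − 0.07) = 0.50 × 0.64 × 0.46 × 0.93 = 0.136896

0.136896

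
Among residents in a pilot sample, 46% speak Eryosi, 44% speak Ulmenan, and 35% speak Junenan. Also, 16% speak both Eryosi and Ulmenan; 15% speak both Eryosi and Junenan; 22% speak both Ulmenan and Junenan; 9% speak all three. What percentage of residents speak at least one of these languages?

P(≥1) = 46 + 44 + 35 − 16 − 15 − 22 + 9 = 81%

81%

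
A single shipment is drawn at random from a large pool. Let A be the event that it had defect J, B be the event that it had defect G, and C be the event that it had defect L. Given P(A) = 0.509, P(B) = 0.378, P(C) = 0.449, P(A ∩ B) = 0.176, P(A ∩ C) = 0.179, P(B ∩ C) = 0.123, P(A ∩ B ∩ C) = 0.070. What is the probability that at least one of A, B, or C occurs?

Inclusion–exclusion gives
P(A ∪ B ∪ C) = 0.509 + 0.378 + 0.449 − 0.176 − 0.179 − 0.123 + 0.070 = 0.928

0.928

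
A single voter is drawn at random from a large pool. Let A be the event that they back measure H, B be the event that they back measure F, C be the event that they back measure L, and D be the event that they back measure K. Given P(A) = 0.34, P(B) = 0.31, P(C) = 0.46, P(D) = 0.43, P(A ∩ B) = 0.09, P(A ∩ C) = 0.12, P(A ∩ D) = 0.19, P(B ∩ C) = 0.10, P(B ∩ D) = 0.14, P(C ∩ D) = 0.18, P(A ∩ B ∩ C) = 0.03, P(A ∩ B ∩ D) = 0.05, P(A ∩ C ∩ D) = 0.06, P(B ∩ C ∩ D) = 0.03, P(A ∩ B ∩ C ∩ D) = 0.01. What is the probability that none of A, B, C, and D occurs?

P(A ∪ B ∪ C ∪ D) = 0.34 + 0.31 + 0.46 + 0.43 − 0.09 − 0.12 − 0.19 − 0.10 − 0.14 − 0.18 + 0.03 + 0.05 + 0.06 + 0.03 − 0.01 = 0.88
P(none) = 1 − 0.88 = 0.12

0.12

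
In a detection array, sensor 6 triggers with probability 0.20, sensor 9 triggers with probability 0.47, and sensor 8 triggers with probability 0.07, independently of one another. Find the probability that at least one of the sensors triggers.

0.60568

P(none) = (1 − 0.20) × (1 − 0.47) × (1 − 0.07) = 0.80 × 0.53 × 0.93 = 0.39432
P(at least one) = 1 − 0.39432 = 0.60568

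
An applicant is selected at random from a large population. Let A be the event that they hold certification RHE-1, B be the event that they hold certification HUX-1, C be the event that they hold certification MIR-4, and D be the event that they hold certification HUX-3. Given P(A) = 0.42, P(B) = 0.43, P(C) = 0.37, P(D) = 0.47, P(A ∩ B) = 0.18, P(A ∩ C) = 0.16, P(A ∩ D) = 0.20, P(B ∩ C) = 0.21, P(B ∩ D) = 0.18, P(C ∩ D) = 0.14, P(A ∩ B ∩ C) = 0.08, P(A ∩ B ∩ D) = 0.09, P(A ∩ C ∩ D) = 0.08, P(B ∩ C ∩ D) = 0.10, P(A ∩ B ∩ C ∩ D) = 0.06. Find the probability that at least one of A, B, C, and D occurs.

Apply inclusion-exclusion:
P(A ∪ B ∪ C ∪ D) = 0.42 + 0.43 + 0.37 + 0.47 − 0.18 − 0.16 − 0.20 − 0.21 − 0.18 − 0.14 + 0.08 + 0.09 + 0.08 + 0.10 − 0.06 = 0.91

0.91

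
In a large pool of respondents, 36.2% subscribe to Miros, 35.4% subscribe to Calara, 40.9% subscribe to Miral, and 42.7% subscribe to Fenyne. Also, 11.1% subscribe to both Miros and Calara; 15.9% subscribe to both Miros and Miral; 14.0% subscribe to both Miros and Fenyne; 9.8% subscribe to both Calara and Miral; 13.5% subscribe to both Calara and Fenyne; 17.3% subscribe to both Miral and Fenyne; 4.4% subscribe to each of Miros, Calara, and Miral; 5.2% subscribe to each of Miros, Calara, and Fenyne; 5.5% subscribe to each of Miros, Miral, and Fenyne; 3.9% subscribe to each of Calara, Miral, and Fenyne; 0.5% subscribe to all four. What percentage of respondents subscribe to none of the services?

7.9%

P(≥1) = 36.2 + 35.4 + 40.9 + 42.7 − 11.1 − 15.9 − 14.0 − 9.8 − 13.5 − 17.3 + 4.4 + 5.2 + 5.5 + 3.9 − 0.5 = 92.1%
P(none) = 100% − 92.1% = 7.9%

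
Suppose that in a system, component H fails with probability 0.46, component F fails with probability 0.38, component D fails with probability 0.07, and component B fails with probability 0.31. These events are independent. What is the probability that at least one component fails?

Independence gives P(none) = ∏(1 − pᵢ).
P(none) = (1 − 0.46) × (1 − 0.38) × (1 − 0.07) × (1 − 0.31) = 0.54 × 0.62 × 0.93 × 0.69 = 0.21484116
P(at least one) = 1 − 0.21484116 = 0.78515884

0.78515884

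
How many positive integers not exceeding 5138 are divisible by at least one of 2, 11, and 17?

2940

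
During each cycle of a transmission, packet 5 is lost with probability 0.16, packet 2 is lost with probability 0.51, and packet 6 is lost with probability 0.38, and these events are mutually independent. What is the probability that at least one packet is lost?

0.744808

Since the events are independent, P(none) is the product of the individual non-occurrence probabilities.
P(none) = (1 − 0.16) × (1 − 0.51) × (1 − 0.38) = 0.84 × 0.49 × 0.62 = 0.255192
P(at least one) = 1 − 0.255192 = 0.744808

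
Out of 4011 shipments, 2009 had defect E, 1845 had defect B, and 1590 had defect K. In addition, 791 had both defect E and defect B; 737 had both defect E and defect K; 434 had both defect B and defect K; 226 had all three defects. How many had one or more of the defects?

3708

|union| = 2009 + 1845 + 1590 − 791 − 737 − 434 + 226 = 3708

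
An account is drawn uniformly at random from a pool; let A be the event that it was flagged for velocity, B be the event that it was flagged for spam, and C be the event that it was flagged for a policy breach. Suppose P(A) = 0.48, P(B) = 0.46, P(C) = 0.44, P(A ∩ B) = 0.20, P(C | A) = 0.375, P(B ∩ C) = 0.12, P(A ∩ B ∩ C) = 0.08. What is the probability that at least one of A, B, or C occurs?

0.96

P(A ∩ C) = P(A)·P(C|A) = 0.48 × 0.375 = 0.18
P(A ∪ B ∪ C) = 0.48 + 0.46 + 0.44 − 0.20 − 0.18 − 0.12 + 0.08 = 0.96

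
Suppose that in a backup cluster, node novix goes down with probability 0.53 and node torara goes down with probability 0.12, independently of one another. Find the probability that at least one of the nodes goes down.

0.5864

Independence gives P(none) = ∏(1 − pᵢ).
P(none) = (1 − 0.53) × (1 − 0.12) = 0.47 × 0.88 = 0.4136
P(at least one) = 1 − 0.4136 = 0.5864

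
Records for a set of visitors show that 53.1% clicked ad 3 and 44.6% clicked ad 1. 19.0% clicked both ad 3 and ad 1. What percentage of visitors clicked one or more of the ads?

78.7%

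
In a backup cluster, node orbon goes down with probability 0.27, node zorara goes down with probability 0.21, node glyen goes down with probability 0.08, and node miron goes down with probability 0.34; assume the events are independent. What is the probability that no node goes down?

0.35017224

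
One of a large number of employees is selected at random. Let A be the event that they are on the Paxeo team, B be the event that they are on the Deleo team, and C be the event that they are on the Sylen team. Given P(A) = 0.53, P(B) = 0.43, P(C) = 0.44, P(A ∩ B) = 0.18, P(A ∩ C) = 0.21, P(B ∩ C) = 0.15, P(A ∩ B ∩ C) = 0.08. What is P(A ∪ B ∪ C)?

0.94

P(A ∪ B ∪ C) = 0.53 + 0.43 + 0.44 − 0.18 − 0.21 − 0.15 + 0.08 = 0.94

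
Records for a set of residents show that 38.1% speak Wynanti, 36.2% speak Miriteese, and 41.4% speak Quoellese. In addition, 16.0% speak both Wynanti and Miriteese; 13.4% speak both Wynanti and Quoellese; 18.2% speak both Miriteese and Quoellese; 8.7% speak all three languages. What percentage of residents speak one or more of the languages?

By inclusion–exclusion:
P(union) = 38.1 + 36.2 + 41.4 − 16.0 − 13.4 − 18.2 + 8.7 = 76.8%

76.8%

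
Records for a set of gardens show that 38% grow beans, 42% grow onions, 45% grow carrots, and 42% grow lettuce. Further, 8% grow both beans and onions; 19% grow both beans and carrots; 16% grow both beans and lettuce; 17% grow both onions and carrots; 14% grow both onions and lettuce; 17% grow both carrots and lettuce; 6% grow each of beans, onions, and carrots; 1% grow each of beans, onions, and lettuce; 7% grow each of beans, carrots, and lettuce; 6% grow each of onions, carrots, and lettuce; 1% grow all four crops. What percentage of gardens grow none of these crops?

5%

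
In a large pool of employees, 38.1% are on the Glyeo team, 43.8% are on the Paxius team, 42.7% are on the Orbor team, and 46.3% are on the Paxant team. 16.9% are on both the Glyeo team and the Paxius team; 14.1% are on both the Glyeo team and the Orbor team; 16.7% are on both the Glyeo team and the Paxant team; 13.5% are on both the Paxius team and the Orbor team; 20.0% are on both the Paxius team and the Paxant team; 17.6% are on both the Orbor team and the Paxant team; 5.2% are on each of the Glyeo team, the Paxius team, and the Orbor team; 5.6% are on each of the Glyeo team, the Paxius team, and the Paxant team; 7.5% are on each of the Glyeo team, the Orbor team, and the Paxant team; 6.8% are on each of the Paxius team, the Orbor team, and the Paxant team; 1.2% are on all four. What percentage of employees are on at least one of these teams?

P(at least one) = 38.1 + 43.8 + 42.7 + 46.3 − 16.9 − 14.1 − 16.7 − 13.5 − 20.0 − 17.6 + 5.2 + 5.6 + 7.5 + 6.8 − 1.2 = 96.0%

96.0%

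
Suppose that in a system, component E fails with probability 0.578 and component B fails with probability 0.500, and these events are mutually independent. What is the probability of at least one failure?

0.789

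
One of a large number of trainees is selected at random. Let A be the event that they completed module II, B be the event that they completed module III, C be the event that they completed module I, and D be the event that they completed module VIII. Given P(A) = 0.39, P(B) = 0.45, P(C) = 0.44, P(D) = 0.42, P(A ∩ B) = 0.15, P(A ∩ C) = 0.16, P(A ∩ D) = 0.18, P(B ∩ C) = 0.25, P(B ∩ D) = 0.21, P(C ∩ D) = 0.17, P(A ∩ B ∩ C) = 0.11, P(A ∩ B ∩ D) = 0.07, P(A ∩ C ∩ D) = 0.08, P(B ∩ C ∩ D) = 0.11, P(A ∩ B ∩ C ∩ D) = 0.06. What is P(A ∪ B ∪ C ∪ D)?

By inclusion–exclusion:
P(A ∪ B ∪ C ∪ D) = 0.39 + 0.45 + 0.44 + 0.42 − 0.15 − 0.16 − 0.18 − 0.25 − 0.21 − 0.17 + 0.11 + 0.07 + 0.08 + 0.11 − 0.06 = 0.89

0.89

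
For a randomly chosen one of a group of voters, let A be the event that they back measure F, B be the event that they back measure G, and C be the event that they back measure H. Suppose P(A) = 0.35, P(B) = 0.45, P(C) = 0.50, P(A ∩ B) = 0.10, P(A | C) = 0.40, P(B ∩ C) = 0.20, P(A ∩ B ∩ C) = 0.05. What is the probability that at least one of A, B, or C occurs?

0.85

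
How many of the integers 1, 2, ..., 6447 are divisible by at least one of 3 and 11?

2540

2149 + 586 − 195 = 2540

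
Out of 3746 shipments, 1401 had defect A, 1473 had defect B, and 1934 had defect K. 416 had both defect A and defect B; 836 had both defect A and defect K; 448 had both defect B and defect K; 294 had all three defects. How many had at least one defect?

N(≥1) = 1401 + 1473 + 1934 − 416 − 836 − 448 + 294 = 3402

3402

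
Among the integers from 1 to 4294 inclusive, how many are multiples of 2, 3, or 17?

Inclusion–exclusion gives
⌊4294/2⌋ + ⌊4294/3⌋ + ⌊4294/17⌋ − ⌊4294/6⌋ − ⌊4294/34⌋ − ⌊4294/51⌋ + ⌊4294/102⌋ = 2147 + 1431 + 252 − 715 − 126 − 84 + 42 = 2947

2947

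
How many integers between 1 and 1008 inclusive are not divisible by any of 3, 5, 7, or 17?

336 + 201 + 144 + 59 − 67 − 48 − 19 − 28 − 11 − 8 + 9 + 3 + 2 + 1 − 0 = 574
1008 − 574 = 434

434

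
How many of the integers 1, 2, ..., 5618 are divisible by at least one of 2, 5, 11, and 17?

3695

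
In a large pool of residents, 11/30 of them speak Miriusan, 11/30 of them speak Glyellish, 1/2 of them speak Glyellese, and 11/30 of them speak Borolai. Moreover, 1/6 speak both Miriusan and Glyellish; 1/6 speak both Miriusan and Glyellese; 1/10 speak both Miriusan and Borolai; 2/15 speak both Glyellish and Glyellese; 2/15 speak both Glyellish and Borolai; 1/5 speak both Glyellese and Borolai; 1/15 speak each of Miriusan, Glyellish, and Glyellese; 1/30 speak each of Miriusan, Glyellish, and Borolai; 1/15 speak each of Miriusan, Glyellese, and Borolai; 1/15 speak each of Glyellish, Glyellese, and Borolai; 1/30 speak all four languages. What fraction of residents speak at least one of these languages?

9/10

P(at least one) = 11/30 + 11/30 + 1/2 + 11/30 − 1/6 − 1/6 − 1/10 − 2/15 − 2/15 − 1/5 + 1/15 + 1/30 + 1/15 + 1/15 − 1/30 = 9/10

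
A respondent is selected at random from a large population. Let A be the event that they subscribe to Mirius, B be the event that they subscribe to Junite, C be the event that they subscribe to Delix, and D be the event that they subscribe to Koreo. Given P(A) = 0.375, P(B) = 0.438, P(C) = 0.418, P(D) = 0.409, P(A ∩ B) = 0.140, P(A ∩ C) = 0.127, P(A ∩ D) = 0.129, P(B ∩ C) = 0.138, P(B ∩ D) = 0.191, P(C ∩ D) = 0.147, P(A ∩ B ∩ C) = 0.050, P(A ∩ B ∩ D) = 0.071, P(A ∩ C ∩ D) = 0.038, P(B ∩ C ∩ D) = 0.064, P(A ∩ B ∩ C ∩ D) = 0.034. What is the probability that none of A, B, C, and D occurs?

0.043

P(A ∪ B ∪ C ∪ D) = 0.375 + 0.438 + 0.418 + 0.409 − 0.140 − 0.127 − 0.129 − 0.138 − 0.191 − 0.147 + 0.050 + 0.071 + 0.038 + 0.064 − 0.034 = 0.957
P(none) = 1 − 0.957 = 0.043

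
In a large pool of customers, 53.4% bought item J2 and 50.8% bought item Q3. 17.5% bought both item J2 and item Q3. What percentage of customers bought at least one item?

P(≥1) = 53.4 + 50.8 − 17.5 = 86.7%

86.7%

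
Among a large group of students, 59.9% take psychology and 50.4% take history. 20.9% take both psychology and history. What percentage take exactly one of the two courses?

By inclusion–exclusion (exactly-one form):
P(exactly one) = 59.9 + 50.4 − 2·20.9 = 68.5%

68.5%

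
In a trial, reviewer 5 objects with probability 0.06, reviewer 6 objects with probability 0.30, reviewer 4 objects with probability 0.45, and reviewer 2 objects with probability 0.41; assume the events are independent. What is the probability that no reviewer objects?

P(none) = (1 − 0.06) × (1 − 0.30) × (1 − 0.45) × (1 − 0.41) = 0.94 × 0.70 × 0.55 × 0.59 = 0.213521

0.213521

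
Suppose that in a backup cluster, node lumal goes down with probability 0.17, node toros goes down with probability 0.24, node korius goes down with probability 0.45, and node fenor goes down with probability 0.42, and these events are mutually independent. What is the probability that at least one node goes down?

0.7987748

P(none) = (1 − 0.17) × (1 − 0.24) × (1 − 0.45) × (1 − 0.42) = 0.83 × 0.76 × 0.55 × 0.58 = 0.2012252
P(at least one) = 1 − 0.2012252 = 0.7987748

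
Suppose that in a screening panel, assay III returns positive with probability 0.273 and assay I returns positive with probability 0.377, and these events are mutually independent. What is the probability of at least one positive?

0.547079

P(none) = (1 − 0.273) × (1 − 0.377) = 0.727 × 0.623 = 0.452921
P(at least one) = 1 − 0.452921 = 0.547079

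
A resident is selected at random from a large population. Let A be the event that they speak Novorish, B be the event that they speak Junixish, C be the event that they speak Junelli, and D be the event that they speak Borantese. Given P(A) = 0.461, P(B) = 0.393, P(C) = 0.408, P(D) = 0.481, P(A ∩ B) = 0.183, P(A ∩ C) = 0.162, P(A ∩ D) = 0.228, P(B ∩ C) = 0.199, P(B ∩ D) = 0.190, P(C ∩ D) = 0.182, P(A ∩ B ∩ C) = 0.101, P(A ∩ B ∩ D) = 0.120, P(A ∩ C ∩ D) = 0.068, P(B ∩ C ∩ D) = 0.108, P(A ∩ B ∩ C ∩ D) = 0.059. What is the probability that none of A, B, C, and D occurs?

P(A ∪ B ∪ C ∪ D) = 0.461 + 0.393 + 0.408 + 0.481 − 0.183 − 0.162 − 0.228 − 0.199 − 0.190 − 0.182 + 0.101 + 0.120 + 0.068 + 0.108 − 0.059 = 0.937
P(none) = 1 − 0.937 = 0.063

0.063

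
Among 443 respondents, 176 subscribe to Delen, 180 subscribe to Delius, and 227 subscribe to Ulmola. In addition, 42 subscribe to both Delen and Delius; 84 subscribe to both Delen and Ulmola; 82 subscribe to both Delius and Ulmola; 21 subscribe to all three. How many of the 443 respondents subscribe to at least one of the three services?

By inclusion-exclusion,
N(≥1) = 176 + 180 + 227 − 42 − 84 − 82 + 21 = 396

396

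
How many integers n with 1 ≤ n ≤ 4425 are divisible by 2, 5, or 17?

2759

Inclusion–exclusion gives
⌊4425/2⌋ + ⌊4425/5⌋ + ⌊4425/17⌋ − ⌊4425/10⌋ − ⌊4425/34⌋ − ⌊4425/85⌋ + ⌊4425/170⌋ = 2212 + 885 + 260 − 442 − 130 − 52 + 26 = 2759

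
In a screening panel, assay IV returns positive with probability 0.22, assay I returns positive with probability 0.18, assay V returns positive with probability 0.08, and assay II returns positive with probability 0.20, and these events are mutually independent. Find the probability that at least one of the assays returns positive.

P(none) = (1 − 0.22) × (1 − 0.18) × (1 − 0.08) × (1 − 0.20) = 0.78 × 0.82 × 0.92 × 0.80 = 0.4707456
P(at least one) = 1 − 0.4707456 = 0.5292544

0.5292544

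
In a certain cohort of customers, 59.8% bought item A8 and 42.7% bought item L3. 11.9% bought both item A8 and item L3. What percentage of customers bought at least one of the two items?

90.6%

P(at least one) = 59.8 + 42.7 − 11.9 = 90.6%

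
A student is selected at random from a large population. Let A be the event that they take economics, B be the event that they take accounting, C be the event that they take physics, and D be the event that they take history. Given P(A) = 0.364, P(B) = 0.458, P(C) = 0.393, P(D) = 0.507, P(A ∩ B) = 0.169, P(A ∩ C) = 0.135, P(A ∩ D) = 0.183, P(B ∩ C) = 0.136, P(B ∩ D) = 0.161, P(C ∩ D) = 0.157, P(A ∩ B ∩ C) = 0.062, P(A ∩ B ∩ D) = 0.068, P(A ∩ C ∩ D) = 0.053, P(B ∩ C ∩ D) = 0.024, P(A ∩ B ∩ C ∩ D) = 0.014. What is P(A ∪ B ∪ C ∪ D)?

Inclusion–exclusion gives
P(A ∪ B ∪ C ∪ D) = 0.364 + 0.458 + 0.393 + 0.507 − 0.169 − 0.135 − 0.183 − 0.136 − 0.161 − 0.157 + 0.062 + 0.068 + 0.053 + 0.024 − 0.014 = 0.974

0.974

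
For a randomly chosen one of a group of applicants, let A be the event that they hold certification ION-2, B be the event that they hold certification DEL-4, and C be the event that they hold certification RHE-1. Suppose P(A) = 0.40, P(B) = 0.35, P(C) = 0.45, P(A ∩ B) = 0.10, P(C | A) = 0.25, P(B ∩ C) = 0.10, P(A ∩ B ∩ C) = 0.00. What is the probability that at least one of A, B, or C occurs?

0.90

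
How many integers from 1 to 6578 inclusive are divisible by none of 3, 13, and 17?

Using inclusion–exclusion:
floor(6578/3) + floor(6578/13) + floor(6578/17) − floor(6578/39) − floor(6578/51) − floor(6578/221) + floor(6578/663) = 2192 + 506 + 386 − 168 − 128 − 29 + 9 = 2768
6578 − 2768 = 3810

3810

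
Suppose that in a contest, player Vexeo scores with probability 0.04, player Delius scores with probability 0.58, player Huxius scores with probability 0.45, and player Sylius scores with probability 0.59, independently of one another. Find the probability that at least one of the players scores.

Since the events are independent, P(none) is the product of the individual non-occurrence probabilities.
P(none) = (1 − 0.04) × (1 − 0.58) × (1 − 0.45) × (1 − 0.59) = 0.96 × 0.42 × 0.55 × 0.41 = 0.0909216
P(at least one) = 1 − 0.0909216 = 0.9090784

0.9090784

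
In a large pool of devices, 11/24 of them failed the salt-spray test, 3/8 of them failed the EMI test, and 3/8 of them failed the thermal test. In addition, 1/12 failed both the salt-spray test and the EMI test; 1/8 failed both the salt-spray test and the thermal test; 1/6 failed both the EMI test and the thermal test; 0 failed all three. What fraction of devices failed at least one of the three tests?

By inclusion–exclusion:
P(at least one) = 11/24 + 3/8 + 3/8 − 1/12 − 1/8 − 1/6 + 0 = 5/6

5/6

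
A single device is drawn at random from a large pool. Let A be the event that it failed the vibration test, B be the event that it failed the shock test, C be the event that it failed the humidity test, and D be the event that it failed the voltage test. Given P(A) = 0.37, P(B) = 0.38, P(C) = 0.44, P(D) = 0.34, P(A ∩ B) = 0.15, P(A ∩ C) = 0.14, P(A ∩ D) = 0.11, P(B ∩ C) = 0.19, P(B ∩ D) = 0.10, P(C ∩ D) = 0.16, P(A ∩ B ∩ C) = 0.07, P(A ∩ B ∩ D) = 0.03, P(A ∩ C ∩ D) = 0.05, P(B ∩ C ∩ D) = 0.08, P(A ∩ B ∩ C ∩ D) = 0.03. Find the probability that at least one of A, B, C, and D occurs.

0.88

Inclusion–exclusion gives
P(A ∪ B ∪ C ∪ D) = 0.37 + 0.38 + 0.44 + 0.34 − 0.15 − 0.14 − 0.11 − 0.19 − 0.10 − 0.16 + 0.07 + 0.03 + 0.05 + 0.08 − 0.03 = 0.88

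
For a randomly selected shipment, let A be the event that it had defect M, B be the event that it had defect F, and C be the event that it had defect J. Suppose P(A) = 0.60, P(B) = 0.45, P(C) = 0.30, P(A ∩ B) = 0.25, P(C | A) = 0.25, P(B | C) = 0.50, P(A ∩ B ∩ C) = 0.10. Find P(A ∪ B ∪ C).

0.90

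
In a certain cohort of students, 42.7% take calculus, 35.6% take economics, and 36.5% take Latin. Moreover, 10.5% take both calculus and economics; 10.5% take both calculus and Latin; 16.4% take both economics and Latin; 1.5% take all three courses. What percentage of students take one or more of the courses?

78.9%

Apply inclusion-exclusion:
P(union) = 42.7 + 35.6 + 36.5 − 10.5 − 10.5 − 16.4 + 1.5 = 78.9%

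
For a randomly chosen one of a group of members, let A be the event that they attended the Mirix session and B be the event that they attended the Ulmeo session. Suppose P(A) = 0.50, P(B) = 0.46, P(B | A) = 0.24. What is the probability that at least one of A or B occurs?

P(A ∩ B) = P(A)·P(B|A) = 0.50 × 0.24 = 0.12
P(A ∪ B) = 0.50 + 0.46 − 0.12 = 0.84

0.84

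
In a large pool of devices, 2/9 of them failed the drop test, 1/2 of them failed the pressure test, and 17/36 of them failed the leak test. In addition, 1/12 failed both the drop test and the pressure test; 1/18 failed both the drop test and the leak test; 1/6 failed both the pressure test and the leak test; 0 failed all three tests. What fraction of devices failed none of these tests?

Inclusion–exclusion gives
P(≥1) = 2/9 + 1/2 + 17/36 − 1/12 − 1/18 − 1/6 + 0 = 8/9
P(none) = 1 − 8/9 = 1/9

1/9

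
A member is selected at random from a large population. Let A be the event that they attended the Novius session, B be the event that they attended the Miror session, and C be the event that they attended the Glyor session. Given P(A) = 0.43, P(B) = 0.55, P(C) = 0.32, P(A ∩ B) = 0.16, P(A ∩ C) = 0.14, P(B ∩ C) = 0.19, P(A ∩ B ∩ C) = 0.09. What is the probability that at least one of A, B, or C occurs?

0.90

Using inclusion–exclusion:
P(A ∪ B ∪ C) = 0.43 + 0.55 + 0.32 − 0.16 − 0.14 − 0.19 + 0.09 = 0.90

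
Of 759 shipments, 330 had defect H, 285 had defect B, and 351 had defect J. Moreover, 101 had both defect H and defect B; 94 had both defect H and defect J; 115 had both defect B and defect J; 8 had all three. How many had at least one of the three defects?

Apply inclusion-exclusion:
N(≥1) = 330 + 285 + 351 − 101 − 94 − 115 + 8 = 664

664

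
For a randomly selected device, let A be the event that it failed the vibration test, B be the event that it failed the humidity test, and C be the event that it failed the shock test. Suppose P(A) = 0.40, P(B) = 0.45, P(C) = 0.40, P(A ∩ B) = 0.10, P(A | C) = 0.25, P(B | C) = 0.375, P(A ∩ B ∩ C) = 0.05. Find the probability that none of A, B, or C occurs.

0.05

P(A ∩ C) = P(C)·P(A|C) = 0.40 × 0.25 = 0.10
P(B ∩ C) = P(C)·P(B|C) = 0.40 × 0.375 = 0.15
P(A ∪ B ∪ C) = 0.40 + 0.45 + 0.40 − 0.10 − 0.10 − 0.15 + 0.05 = 0.95
P(none) = 1 − 0.95 = 0.05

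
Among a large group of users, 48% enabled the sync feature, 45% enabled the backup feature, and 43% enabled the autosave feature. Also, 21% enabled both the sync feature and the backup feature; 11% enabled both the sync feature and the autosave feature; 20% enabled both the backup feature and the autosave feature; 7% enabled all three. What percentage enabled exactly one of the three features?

53%

P(exactly one) = 48 + 45 + 43 − 2·21 − 2·11 − 2·20 + 3·7 = 53%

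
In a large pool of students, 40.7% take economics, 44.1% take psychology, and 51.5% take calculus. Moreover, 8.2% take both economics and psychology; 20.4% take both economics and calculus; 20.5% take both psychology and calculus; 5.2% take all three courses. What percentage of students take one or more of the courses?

92.4%

By inclusion-exclusion,
P(at least one) = 40.7 + 44.1 + 51.5 − 8.2 − 20.4 − 20.5 + 5.2 = 92.4%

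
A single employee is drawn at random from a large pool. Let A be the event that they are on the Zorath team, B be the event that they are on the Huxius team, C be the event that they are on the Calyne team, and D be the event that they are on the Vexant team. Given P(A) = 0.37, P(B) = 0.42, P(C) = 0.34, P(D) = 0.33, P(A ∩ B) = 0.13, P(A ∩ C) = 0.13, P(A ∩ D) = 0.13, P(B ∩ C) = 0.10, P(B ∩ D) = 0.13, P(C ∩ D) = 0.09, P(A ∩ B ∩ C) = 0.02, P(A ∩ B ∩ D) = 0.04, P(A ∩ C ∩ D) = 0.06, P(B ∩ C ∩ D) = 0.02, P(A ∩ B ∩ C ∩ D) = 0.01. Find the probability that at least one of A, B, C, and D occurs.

By inclusion–exclusion:
P(A ∪ B ∪ C ∪ D) = 0.37 + 0.42 + 0.34 + 0.33 − 0.13 − 0.13 − 0.13 − 0.10 − 0.13 − 0.09 + 0.02 + 0.04 + 0.06 + 0.02 − 0.01 = 0.88

0.88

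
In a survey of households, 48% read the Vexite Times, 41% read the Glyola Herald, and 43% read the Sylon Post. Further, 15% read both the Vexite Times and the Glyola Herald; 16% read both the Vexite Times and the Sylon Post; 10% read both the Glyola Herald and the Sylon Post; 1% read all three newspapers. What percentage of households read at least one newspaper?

92%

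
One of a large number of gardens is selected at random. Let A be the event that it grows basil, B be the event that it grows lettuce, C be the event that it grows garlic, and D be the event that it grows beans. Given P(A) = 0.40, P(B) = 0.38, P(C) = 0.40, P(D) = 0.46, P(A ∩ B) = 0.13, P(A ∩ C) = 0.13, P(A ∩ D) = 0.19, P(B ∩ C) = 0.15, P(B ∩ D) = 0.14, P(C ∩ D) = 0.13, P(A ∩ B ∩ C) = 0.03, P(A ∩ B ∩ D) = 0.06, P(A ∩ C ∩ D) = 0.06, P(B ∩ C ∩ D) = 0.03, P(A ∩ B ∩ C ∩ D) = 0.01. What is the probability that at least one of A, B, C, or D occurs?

0.94

By inclusion-exclusion,
P(A ∪ B ∪ C ∪ D) = 0.40 + 0.38 + 0.40 + 0.46 − 0.13 − 0.13 − 0.19 − 0.15 − 0.14 − 0.13 + 0.03 + 0.06 + 0.06 + 0.03 − 0.01 = 0.94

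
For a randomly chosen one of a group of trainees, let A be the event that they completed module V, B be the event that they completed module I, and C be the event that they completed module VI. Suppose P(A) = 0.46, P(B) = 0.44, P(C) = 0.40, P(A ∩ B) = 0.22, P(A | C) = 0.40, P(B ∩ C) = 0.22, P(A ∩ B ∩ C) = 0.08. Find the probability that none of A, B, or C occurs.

0.22

P(A ∩ C) = P(C)·P(A|C) = 0.40 × 0.40 = 0.16
Using inclusion–exclusion:
P(A ∪ B ∪ C) = 0.46 + 0.44 + 0.40 − 0.22 − 0.16 − 0.22 + 0.08 = 0.78
P(none) = 1 − 0.78 = 0.22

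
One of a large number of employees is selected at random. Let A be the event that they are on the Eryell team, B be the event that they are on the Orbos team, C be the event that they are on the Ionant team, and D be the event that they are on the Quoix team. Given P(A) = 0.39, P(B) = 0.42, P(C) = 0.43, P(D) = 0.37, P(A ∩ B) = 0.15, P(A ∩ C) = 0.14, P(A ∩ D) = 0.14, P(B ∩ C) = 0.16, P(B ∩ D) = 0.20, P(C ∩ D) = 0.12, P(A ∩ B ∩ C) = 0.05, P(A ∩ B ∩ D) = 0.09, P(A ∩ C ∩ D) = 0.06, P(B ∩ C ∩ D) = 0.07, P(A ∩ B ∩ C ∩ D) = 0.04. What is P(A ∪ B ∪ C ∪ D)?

P(A ∪ B ∪ C ∪ D) = 0.39 + 0.42 + 0.43 + 0.37 − 0.15 − 0.14 − 0.14 − 0.16 − 0.20 − 0.12 + 0.05 + 0.09 + 0.06 + 0.07 − 0.04 = 0.93

0.93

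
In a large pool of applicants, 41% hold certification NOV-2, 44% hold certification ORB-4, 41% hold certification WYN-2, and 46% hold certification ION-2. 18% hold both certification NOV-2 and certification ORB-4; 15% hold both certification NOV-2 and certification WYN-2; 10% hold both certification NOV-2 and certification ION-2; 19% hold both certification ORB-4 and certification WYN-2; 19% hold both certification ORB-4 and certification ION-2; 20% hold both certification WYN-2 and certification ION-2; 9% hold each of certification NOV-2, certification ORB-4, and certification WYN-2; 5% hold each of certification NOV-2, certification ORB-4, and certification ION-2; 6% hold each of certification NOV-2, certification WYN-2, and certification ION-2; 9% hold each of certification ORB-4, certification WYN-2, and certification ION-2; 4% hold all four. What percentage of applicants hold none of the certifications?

P(≥1) = 41 + 44 + 41 + 46 − 18 − 15 − 10 − 19 − 19 − 20 + 9 + 5 + 6 + 9 − 4 = 96%
P(none) = 100% − 96% = 4%

4%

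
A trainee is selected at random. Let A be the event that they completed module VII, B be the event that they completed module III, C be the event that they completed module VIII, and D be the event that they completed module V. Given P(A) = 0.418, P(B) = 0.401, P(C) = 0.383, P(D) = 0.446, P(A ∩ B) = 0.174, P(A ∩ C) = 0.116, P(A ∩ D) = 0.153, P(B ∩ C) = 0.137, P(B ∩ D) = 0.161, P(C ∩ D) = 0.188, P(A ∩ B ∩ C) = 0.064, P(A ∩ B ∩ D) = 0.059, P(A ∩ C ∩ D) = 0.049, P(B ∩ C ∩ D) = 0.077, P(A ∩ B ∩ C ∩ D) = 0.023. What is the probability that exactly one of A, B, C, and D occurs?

0.445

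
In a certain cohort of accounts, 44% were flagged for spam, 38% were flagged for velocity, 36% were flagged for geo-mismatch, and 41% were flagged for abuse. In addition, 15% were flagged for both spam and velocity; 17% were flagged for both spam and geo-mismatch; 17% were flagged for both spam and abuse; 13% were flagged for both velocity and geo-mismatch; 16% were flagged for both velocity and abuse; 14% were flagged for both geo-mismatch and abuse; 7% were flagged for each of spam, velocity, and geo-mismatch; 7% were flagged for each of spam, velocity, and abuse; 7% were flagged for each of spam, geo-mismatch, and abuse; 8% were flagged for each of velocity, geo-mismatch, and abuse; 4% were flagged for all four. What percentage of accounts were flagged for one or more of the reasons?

92%

Using inclusion–exclusion:
P(union) = 44 + 38 + 36 + 41 − 15 − 17 − 17 − 13 − 16 − 14 + 7 + 7 + 7 + 8 − 4 = 92%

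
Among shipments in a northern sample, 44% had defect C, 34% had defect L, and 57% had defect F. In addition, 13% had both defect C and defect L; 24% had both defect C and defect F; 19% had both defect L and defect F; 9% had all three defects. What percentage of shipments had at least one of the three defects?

88%

P(union) = 44 + 34 + 57 − 13 − 24 − 19 + 9 = 88%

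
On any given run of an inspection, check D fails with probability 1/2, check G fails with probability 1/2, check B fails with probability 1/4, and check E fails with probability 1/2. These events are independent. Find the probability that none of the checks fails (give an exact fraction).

3/32

P(none) = (1 − 1/2) × (1 − 1/2) × (1 − 1/4) × (1 − 1/2) = 1/2 × 1/2 × 3/4 × 1/2 = 3/32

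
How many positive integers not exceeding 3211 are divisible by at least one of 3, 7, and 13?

By inclusion–exclusion:
1070 + 458 + 247 − 152 − 82 − 35 + 11 = 1517

1517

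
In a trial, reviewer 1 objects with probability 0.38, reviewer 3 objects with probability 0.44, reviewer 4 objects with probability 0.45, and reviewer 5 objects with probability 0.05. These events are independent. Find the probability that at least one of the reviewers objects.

0.818588

Independence gives P(none) = ∏(1 − pᵢ).
P(none) = (1 − 0.38) × (1 − 0.44) × (1 − 0.45) × (1 − 0.05) = 0.62 × 0.56 × 0.55 × 0.95 = 0.181412
P(at least one) = 1 − 0.181412 = 0.818588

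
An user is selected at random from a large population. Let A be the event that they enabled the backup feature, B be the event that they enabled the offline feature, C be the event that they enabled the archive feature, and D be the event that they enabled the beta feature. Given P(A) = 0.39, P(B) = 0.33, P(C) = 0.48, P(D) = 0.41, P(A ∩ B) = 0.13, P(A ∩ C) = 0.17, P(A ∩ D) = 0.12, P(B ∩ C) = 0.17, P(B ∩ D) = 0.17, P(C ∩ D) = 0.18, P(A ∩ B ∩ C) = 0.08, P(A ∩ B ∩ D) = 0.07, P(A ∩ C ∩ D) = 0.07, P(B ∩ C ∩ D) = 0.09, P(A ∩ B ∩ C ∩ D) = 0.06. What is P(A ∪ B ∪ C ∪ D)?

Inclusion–exclusion gives
P(A ∪ B ∪ C ∪ D) = 0.39 + 0.33 + 0.48 + 0.41 − 0.13 − 0.17 − 0.12 − 0.17 − 0.17 − 0.18 + 0.08 + 0.07 + 0.07 + 0.09 − 0.06 = 0.92

0.92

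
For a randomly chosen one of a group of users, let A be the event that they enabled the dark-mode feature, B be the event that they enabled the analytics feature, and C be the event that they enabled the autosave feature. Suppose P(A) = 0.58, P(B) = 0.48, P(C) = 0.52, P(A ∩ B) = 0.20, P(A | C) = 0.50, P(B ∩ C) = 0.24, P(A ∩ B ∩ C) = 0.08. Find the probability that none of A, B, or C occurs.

0.04

P(A ∩ C) = P(C)·P(A|C) = 0.52 × 0.50 = 0.26
P(A ∪ B ∪ C) = 0.58 + 0.48 + 0.52 − 0.20 − 0.26 − 0.24 + 0.08 = 0.96
P(none) = 1 − 0.96 = 0.04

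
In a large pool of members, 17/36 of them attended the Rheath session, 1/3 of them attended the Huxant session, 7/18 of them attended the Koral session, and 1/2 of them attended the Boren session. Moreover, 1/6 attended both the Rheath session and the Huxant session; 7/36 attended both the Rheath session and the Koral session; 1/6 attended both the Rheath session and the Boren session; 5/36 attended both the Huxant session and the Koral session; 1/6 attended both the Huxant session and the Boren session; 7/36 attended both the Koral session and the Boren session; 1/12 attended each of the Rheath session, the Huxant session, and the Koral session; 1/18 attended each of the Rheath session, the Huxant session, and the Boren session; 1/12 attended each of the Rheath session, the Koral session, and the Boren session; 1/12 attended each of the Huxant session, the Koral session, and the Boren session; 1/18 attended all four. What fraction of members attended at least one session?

By inclusion-exclusion,
P(union) = 17/36 + 1/3 + 7/18 + 1/2 − 1/6 − 7/36 − 1/6 − 5/36 − 1/6 − 7/36 + 1/12 + 1/18 + 1/12 + 1/12 − 1/18 = 11/12

11/12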